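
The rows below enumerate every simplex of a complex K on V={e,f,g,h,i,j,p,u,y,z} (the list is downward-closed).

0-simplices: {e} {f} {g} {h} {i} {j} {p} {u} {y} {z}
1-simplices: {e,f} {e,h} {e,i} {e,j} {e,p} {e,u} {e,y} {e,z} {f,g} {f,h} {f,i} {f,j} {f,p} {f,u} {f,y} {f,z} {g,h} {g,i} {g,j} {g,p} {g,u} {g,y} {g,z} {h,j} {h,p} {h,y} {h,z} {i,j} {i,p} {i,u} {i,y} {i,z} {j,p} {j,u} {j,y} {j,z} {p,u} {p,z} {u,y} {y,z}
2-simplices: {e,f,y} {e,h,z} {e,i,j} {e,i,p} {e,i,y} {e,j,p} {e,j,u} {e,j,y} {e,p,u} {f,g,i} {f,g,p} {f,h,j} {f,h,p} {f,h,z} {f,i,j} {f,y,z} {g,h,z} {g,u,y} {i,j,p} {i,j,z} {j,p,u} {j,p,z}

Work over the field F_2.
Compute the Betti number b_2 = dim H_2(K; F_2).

b_2=2

n_0=10 n_1=40 n_2=22  [Z2]
∂1: piv[ef,eh,ei,ej,ep,eu,ey,ez,fg] rk=9  ker:fh,fi,fj,fp,fu,fy,fz,gh,gi,gj,gp,gu,gy,gz,hj,hp,hy,hz,ij,ip,iu,iy,iz,jp,ju,jy,jz,pu,pz,uy,yz
∂2: piv[efy,ehz,eij,eip,eiy,ejp,eju,ejy,epu,fgi,fgp,fhj,fhp,fhz,fij,fyz,ghz,guy,ijz,jpz] rk=20  ker:ijp,jpu
b_2=(22−20)−0=2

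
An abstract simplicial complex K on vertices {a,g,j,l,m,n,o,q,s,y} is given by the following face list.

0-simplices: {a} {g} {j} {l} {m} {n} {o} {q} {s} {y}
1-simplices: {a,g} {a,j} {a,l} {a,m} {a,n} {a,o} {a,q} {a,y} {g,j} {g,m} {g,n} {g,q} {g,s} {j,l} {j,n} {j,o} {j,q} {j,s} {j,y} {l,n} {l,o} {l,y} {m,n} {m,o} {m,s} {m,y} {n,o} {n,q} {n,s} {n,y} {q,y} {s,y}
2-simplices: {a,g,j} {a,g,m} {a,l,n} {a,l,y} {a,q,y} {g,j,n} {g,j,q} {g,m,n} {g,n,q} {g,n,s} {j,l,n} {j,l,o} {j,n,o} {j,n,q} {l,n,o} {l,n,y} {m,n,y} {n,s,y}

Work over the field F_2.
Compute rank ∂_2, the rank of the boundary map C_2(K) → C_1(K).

rank∂_2=16

n_0=10 n_1=32 n_2=18  [Z2]
∂1: piv[ag,aj,al,am,an,ao,aq,ay,gs] rk=9  ker:gj,gm,gn,gq,jl,jn,jo,jq,js,jy,ln,lo,ly,mn,mo,ms,my,no,nq,ns,ny,qy,sy
∂2: piv[agj,agm,aln,aly,aqy,gjn,gjq,gmn,gnq,gns,jln,jlo,jno,lny,mny,nsy] rk=16  ker:jnq,lno
rk∂_2=16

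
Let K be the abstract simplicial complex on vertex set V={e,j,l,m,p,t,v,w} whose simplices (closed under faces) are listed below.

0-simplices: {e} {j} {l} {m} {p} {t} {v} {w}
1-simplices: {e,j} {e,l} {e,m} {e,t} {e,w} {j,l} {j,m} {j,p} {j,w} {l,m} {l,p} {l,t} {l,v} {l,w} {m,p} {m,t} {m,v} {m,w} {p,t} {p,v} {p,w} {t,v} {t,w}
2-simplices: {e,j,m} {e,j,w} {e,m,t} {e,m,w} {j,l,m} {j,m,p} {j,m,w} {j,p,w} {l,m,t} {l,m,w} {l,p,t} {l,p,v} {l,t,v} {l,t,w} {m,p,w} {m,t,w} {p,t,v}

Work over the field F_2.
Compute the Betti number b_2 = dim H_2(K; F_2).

b_2=4

n_0=8 n_1=23 n_2=17  [Z2]
∂1: piv[ej,el,em,et,ew,jp,lv] rk=7  ker:jl,jm,jw,lm,lp,lt,lw,mp,mt,mv,mw,pt,pv,pw,tv,tw
∂2: piv[ejm,ejw,emt,emw,jlm,jmp,jpw,lmt,lmw,lpt,lpv,ltv,ltw] rk=13  ker:jmw,mpw,mtw,ptv
b_2=(17−13)−0=4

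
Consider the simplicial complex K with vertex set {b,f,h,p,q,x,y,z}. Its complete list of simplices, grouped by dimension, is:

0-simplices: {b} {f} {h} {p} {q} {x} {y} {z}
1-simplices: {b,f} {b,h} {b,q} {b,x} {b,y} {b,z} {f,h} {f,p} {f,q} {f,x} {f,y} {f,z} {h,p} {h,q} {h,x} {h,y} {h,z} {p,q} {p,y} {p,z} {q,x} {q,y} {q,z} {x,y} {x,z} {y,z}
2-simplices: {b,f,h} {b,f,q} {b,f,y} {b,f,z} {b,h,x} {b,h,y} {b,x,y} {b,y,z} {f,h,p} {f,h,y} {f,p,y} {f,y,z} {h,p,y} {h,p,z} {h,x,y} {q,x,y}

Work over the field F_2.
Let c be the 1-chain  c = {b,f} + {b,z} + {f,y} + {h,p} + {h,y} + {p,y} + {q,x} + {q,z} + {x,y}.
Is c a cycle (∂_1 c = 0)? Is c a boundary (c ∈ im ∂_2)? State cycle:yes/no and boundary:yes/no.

n_0=8 n_1=26 n_2=16  [Z2]
∂1: piv[bf,bh,bq,bx,by,bz,fp] rk=7  ker:fh,fq,fx,fy,fz,hp,hq,hx,hy,hz,pq,py,pz,qx,qy,qz,xy,xz,yz
∂2: piv[bfh,bfq,bfy,bfz,bhx,bhy,bxy,byz,fhp,fpy,hpz,qxy] rk=12  ker:fhy,fyz,hpy,hxy
∂1c = 0
c vs im∂2: residual ≠ 0 ⇒ not boundary

cycle:yes boundary:no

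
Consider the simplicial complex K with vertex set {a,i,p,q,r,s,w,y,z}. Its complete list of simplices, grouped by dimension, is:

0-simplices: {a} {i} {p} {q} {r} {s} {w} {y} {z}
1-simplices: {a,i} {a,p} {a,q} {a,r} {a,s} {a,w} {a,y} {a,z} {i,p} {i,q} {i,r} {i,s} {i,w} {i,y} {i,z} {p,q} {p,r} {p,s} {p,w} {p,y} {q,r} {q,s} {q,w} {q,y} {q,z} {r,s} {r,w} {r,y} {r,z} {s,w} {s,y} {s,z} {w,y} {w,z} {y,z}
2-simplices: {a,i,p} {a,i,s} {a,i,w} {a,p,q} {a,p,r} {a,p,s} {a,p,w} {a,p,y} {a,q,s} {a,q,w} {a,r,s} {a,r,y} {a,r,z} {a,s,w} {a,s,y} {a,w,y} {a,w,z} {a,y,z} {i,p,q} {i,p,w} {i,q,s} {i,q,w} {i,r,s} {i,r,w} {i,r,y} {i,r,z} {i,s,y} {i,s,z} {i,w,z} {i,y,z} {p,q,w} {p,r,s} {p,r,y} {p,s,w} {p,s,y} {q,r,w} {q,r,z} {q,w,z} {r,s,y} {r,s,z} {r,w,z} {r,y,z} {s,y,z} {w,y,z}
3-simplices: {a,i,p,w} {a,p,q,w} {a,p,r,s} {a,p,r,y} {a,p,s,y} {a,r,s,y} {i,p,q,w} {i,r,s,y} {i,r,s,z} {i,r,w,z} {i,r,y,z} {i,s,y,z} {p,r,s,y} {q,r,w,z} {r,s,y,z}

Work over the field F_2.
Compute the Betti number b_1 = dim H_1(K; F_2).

n_0=9 n_1=35 n_2=44 n_3=15  [Z2]
∂1: piv[ai,ap,aq,ar,as,aw,ay,az] rk=8  ker:ip,iq,ir,is,iw,iy,iz,pq,pr,ps,pw,py,qr,qs,qw,qy,qz,rs,rw,ry,rz,sw,sy,sz,wy,wz,yz
∂2: piv[aip,ais,aiw,apq,apr,aps,apw,apy,aqs,aqw,ars,ary,arz,asw,asy,awy,awz,ayz,ipq,irs,irw,iry,irz,isz,qrw,qrz] rk=26  ker:ipw,iqs,iqw,isy,iwz,iyz,pqw,prs,pry,psw,psy,qwz,rsy,rsz,rwz,ryz,syz,wyz
∂3: piv[aipw,apqw,aprs,apry,apsy,arsy,ipqw,irsy,irsz,irwz,iryz,isyz,qrwz] rk=13  ker:prsy,rsyz
b_1=(35−8)−26=1

b_1=1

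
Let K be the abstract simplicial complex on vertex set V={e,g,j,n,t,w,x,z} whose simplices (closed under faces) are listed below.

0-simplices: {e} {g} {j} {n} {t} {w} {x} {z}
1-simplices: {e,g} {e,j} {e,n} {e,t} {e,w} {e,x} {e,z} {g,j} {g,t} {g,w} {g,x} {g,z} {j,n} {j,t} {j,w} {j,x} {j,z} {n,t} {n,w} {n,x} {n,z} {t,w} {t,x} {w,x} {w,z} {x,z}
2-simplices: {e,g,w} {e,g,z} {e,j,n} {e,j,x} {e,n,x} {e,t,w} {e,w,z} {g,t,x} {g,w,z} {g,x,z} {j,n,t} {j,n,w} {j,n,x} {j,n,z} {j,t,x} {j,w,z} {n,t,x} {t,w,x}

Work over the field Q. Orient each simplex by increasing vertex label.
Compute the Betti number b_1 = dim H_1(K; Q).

b_1=4

n_0=8 n_1=26 n_2=18  [Q]
∂1: piv[eg,ej,en,et,ew,ex,ez] rk=7  ker:gj,gt,gw,gx,gz,jn,jt,jw,jx,jz,nt,nw,nx,nz,tw,tx,wx,wz,xz
∂2: piv[egw,egz,ejn,ejx,enx,etw,ewz,gtx,gxz,jnt,jnw,jnz,jtx,jwz,twx] rk=15  ker:gwz,jnx,ntx
b_1=(26−7)−15=4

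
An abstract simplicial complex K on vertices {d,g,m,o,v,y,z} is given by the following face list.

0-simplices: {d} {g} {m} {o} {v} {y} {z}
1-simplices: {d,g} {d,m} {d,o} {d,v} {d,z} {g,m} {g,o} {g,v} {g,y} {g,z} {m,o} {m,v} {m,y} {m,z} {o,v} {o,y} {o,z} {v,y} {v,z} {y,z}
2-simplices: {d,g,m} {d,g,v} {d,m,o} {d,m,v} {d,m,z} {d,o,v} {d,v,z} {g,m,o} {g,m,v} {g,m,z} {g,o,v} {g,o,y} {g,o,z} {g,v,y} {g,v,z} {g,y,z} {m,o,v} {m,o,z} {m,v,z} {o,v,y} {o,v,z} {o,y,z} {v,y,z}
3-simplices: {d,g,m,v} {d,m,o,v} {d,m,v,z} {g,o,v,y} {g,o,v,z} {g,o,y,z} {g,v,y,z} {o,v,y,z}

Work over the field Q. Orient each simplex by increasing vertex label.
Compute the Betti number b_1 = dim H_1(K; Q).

b_1=1

n_0=7 n_1=20 n_2=23 n_3=8  [Q]
∂1: piv[dg,dm,do,dv,dz,gy] rk=6  ker:gm,go,gv,gz,mo,mv,my,mz,ov,oy,oz,vy,vz,yz
∂2: piv[dgm,dgv,dmo,dmv,dmz,dov,dvz,gmo,gmz,goy,goz,gvy,gyz] rk=13  ker:gmv,gov,gvz,mov,moz,mvz,ovy,ovz,oyz,vyz
∂3: piv[dgmv,dmov,dmvz,govy,govz,goyz,gvyz] rk=7  ker:ovyz
b_1=(20−6)−13=1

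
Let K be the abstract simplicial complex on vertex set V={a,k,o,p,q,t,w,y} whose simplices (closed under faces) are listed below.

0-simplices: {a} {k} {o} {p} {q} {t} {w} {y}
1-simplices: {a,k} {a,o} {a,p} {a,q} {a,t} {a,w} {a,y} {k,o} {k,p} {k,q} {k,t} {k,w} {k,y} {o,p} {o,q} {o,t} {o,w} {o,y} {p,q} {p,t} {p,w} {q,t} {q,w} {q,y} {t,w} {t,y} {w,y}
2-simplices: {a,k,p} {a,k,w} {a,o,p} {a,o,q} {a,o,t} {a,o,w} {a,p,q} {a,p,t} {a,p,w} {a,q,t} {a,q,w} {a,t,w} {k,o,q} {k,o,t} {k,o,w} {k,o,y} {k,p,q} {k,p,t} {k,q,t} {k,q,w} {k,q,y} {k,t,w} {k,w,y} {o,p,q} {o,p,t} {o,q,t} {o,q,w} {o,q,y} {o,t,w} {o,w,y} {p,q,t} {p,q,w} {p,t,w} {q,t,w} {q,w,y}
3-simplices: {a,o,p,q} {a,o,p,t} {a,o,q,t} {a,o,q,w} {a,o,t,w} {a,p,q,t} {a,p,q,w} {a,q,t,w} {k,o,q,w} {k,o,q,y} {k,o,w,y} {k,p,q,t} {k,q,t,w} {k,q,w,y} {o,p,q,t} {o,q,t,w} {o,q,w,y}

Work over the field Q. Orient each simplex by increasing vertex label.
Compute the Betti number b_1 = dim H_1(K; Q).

n_0=8 n_1=27 n_2=35 n_3=17  [Q]
∂1: piv[ak,ao,ap,aq,at,aw,ay] rk=7  ker:ko,kp,kq,kt,kw,ky,op,oq,ot,ow,oy,pq,pt,pw,qt,qw,qy,tw,ty,wy
∂2: piv[akp,akw,aop,aoq,aot,aow,apq,apt,apw,aqt,aqw,atw,koq,kot,kow,koy,kqy,kwy] rk=18  ker:kpq,kpt,kqt,kqw,ktw,opq,opt,oqt,oqw,oqy,otw,owy,pqt,pqw,ptw,qtw,qwy
∂3: piv[aopq,aopt,aoqt,aoqw,aotw,apqt,apqw,aqtw,koqw,koqy,kowy,kpqt,kqtw,kqwy] rk=14  ker:opqt,oqtw,oqwy
b_1=(27−7)−18=2

b_1=2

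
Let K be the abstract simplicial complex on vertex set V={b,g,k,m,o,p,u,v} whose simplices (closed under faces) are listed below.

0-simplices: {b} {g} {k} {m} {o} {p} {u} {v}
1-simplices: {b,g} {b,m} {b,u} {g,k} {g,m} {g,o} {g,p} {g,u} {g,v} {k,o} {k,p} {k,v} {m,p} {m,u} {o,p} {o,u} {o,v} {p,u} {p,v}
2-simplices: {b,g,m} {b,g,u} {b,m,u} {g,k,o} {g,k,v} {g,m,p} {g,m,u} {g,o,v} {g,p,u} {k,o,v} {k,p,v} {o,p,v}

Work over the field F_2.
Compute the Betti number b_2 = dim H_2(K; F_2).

b_2=2

n_0=8 n_1=19 n_2=12  [Z2]
∂1: piv[bg,bm,bu,gk,go,gp,gv] rk=7  ker:gm,gu,ko,kp,kv,mp,mu,op,ou,ov,pu,pv
∂2: piv[bgm,bgu,bmu,gko,gkv,gmp,gov,gpu,kpv,opv] rk=10  ker:gmu,kov
b_2=(12−10)−0=2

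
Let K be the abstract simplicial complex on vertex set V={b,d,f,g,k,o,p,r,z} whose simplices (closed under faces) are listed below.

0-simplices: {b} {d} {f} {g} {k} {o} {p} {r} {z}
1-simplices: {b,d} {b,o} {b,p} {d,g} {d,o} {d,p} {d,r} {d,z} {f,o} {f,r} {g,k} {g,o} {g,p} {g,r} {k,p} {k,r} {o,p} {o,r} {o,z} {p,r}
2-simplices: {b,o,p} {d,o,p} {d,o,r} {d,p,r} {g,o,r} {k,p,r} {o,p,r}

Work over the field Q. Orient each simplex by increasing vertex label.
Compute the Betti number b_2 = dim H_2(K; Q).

b_2=1

n_0=9 n_1=20 n_2=7  [Q]
∂1: piv[bd,bo,bp,dg,dr,dz,fo,gk] rk=8  ker:do,dp,fr,go,gp,gr,kp,kr,op,or,oz,pr
∂2: piv[bop,dop,dor,dpr,gor,kpr] rk=6  ker:opr
b_2=(7−6)−0=1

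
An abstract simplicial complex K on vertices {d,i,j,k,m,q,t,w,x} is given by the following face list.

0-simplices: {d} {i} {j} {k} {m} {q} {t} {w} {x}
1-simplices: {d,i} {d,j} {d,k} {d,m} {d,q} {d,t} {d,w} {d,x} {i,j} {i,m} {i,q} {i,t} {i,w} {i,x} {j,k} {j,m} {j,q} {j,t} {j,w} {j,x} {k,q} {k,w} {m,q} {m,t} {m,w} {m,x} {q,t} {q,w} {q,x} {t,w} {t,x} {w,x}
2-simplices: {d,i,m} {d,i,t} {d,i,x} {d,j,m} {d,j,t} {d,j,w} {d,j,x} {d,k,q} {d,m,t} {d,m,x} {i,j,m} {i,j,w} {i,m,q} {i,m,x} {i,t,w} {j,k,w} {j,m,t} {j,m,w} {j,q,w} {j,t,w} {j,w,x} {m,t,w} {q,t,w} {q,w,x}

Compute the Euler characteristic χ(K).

χ(K)=1

n_0=9 n_1=32 n_2=24
χ=+9−32+24=1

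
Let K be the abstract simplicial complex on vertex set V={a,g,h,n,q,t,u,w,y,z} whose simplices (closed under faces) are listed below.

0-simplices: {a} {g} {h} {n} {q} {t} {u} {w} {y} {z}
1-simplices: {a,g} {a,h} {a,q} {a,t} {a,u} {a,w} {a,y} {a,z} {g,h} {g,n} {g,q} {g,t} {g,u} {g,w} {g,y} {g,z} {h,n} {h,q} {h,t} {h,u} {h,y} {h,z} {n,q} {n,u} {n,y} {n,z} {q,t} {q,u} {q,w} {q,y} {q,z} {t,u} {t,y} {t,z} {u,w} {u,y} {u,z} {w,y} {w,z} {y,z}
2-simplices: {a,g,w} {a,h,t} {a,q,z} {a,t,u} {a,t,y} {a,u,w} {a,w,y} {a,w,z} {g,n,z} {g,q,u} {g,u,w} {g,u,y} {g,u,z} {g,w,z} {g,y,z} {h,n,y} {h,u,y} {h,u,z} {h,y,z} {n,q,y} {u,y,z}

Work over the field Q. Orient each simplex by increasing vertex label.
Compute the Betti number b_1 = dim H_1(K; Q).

b_1=12

n_0=10 n_1=40 n_2=21  [Q]
∂1: piv[ag,ah,aq,at,au,aw,ay,az,gn] rk=9  ker:gh,gq,gt,gu,gw,gy,gz,hn,hq,ht,hu,hy,hz,nq,nu,ny,nz,qt,qu,qw,qy,qz,tu,ty,tz,uw,uy,uz,wy,wz,yz
∂2: piv[agw,aht,aqz,atu,aty,auw,awy,awz,gnz,gqu,guw,guy,guz,gwz,gyz,hny,huy,huz,nqy] rk=19  ker:hyz,uyz
b_1=(40−9)−19=12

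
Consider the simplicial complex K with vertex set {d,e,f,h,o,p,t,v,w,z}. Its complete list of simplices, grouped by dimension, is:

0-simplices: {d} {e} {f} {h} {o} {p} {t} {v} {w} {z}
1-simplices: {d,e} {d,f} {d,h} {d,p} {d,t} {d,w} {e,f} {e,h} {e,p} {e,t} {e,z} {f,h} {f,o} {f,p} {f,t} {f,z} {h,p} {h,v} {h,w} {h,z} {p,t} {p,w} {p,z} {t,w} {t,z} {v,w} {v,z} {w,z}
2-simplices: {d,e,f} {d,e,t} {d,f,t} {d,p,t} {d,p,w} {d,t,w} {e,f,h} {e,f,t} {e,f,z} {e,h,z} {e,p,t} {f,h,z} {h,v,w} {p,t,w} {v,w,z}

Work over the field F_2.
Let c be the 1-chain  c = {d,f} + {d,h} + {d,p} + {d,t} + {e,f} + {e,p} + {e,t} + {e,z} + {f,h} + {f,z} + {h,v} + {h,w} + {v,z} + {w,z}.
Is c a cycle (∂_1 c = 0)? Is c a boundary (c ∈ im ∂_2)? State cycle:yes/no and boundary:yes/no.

n_0=10 n_1=28 n_2=15  [Z2]
∂1: piv[de,df,dh,dp,dt,dw,ez,fo,hv] rk=9  ker:ef,eh,ep,et,fh,fp,ft,fz,hp,hw,hz,pt,pw,pz,tw,tz,vw,vz,wz
∂2: piv[def,det,dft,dpt,dpw,dtw,efh,efz,ehz,ept,hvw,vwz] rk=12  ker:eft,fhz,ptw
∂1c = 0
c vs im∂2: residual ≠ 0 ⇒ not boundary

cycle:yes boundary:no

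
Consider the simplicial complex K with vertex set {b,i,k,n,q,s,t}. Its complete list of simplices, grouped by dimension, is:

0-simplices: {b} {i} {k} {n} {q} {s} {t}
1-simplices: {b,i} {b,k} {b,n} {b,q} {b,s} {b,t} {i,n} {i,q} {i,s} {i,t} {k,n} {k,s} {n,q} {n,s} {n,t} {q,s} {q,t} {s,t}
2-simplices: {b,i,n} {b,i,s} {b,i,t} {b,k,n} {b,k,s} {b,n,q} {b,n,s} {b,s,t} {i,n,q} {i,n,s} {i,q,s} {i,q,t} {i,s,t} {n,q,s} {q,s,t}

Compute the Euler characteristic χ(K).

χ(K)=4

n_0=7 n_1=18 n_2=15
χ=+7−18+15=4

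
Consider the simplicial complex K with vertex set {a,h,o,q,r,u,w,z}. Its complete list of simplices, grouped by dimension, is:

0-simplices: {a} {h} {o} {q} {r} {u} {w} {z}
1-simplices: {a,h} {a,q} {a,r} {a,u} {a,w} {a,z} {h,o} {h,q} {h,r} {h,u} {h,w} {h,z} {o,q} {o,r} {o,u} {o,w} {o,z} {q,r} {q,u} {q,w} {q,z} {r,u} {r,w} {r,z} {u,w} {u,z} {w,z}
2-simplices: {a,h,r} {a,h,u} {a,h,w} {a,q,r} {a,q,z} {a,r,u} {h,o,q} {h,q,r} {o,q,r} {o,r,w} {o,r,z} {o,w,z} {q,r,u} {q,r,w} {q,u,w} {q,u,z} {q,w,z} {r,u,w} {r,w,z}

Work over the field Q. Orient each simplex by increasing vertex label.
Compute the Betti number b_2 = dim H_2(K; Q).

n_0=8 n_1=27 n_2=19  [Q]
∂1: piv[ah,aq,ar,au,aw,az,ho] rk=7  ker:hq,hr,hu,hw,hz,oq,or,ou,ow,oz,qr,qu,qw,qz,ru,rw,rz,uw,uz,wz
∂2: piv[ahr,ahu,ahw,aqr,aqz,aru,hoq,hqr,oqr,orw,orz,owz,qru,qrw,quw,quz,qwz] rk=17  ker:ruw,rwz
b_2=(19−17)−0=2

b_2=2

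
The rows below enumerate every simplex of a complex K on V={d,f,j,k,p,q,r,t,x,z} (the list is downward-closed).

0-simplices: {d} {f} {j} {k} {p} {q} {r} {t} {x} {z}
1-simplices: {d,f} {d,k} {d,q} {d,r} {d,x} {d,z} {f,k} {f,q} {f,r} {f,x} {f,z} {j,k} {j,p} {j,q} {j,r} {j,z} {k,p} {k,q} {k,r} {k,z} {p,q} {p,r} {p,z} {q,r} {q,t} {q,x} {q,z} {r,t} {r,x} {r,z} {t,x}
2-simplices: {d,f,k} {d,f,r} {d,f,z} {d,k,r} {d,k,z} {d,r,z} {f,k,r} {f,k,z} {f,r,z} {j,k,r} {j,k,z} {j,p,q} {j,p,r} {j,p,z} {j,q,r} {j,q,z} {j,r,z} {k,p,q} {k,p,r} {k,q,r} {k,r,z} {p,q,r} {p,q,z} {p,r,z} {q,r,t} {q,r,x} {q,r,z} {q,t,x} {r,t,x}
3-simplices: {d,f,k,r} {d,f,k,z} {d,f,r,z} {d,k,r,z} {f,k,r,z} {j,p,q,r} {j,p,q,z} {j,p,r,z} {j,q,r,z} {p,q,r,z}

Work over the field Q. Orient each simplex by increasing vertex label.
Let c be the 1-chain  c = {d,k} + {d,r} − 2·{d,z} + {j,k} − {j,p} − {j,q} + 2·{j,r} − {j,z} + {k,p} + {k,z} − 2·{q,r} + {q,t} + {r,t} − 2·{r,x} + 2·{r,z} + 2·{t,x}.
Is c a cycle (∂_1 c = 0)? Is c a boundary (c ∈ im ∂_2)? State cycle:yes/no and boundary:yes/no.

cycle:yes boundary:yes

n_0=10 n_1=31 n_2=29 n_3=10  [Q]
∂1: piv[df,dk,dq,dr,dx,dz,jk,jp,qt] rk=9  ker:fk,fq,fr,fx,fz,jq,jr,jz,kp,kq,kr,kz,pq,pr,pz,qr,qx,qz,rt,rx,rz,tx
∂2: piv[dfk,dfr,dfz,dkr,dkz,drz,jkr,jkz,jpq,jpr,jpz,jqr,jqz,kpq,kpr,qrt,qrx,qtx] rk=18  ker:fkr,fkz,frz,jrz,kqr,krz,pqr,pqz,prz,qrz,rtx
∂3: piv[dfkr,dfkz,dfrz,dkrz,jpqr,jpqz,jprz,jqrz] rk=8  ker:fkrz,pqrz
∂1c = 0
c vs im∂2: reduces to 0 ⇒ boundary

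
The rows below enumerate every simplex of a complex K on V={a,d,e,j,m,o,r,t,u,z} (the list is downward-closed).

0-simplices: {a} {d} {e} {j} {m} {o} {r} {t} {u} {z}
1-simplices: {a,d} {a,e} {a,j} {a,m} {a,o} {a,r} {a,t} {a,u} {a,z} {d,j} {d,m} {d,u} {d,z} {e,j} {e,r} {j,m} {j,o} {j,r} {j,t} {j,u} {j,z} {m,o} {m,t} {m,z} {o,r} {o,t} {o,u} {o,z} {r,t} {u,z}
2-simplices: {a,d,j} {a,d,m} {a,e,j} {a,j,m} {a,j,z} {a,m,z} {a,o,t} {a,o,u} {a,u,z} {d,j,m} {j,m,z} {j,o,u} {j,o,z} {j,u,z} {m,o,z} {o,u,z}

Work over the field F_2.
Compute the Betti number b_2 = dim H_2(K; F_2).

n_0=10 n_1=30 n_2=16  [Z2]
∂1: piv[ad,ae,aj,am,ao,ar,at,au,az] rk=9  ker:dj,dm,du,dz,ej,er,jm,jo,jr,jt,ju,jz,mo,mt,mz,or,ot,ou,oz,rt,uz
∂2: piv[adj,adm,aej,ajm,ajz,amz,aot,aou,auz,jou,joz,juz,moz] rk=13  ker:djm,jmz,ouz
b_2=(16−13)−0=3

b_2=3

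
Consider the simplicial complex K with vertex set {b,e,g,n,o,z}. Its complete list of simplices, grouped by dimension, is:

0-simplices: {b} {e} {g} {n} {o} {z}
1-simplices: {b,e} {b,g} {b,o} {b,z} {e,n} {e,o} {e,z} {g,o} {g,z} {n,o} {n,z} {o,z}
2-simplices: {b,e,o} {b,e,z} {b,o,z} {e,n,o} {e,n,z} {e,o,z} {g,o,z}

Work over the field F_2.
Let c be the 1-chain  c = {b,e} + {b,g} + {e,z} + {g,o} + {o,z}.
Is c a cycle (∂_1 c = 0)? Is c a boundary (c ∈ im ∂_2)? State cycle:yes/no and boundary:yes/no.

cycle:yes boundary:no

n_0=6 n_1=12 n_2=7  [Z2]
∂1: piv[be,bg,bo,bz,en] rk=5  ker:eo,ez,go,gz,no,nz,oz
∂2: piv[beo,bez,boz,eno,enz,goz] rk=6  ker:eoz
∂1c = 0
c vs im∂2: residual ≠ 0 ⇒ not boundary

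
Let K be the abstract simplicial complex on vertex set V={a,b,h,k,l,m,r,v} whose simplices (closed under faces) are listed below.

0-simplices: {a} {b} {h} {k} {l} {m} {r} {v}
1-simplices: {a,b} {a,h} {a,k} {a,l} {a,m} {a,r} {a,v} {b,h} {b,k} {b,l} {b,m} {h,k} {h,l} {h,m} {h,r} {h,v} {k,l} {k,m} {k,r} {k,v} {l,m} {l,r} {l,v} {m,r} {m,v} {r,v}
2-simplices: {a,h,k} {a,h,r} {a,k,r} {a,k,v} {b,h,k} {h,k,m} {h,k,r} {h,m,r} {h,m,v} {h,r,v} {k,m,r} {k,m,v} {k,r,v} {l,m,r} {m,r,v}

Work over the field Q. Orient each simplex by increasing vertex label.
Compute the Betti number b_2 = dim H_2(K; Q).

b_2=4

n_0=8 n_1=26 n_2=15  [Q]
∂1: piv[ab,ah,ak,al,am,ar,av] rk=7  ker:bh,bk,bl,bm,hk,hl,hm,hr,hv,kl,km,kr,kv,lm,lr,lv,mr,mv,rv
∂2: piv[ahk,ahr,akr,akv,bhk,hkm,hmr,hmv,hrv,kmv,lmr] rk=11  ker:hkr,kmr,krv,mrv
b_2=(15−11)−0=4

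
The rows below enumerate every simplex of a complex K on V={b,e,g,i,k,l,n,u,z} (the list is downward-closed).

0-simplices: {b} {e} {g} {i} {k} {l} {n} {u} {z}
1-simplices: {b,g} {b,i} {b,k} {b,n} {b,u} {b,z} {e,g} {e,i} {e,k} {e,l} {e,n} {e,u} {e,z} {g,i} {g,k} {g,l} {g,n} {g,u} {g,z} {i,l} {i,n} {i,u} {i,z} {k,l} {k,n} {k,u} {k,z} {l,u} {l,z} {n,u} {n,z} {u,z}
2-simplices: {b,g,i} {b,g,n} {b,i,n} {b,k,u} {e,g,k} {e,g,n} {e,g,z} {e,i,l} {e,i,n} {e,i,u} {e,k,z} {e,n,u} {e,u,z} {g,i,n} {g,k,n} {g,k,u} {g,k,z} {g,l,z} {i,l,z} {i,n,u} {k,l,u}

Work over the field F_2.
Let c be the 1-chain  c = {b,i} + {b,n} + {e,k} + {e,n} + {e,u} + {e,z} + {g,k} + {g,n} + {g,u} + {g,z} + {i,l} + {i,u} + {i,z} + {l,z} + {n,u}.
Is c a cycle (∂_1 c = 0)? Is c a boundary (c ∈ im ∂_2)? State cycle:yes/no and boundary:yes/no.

n_0=9 n_1=32 n_2=21  [Z2]
∂1: piv[bg,bi,bk,bn,bu,bz,eg,el] rk=8  ker:ei,ek,en,eu,ez,gi,gk,gl,gn,gu,gz,il,in,iu,iz,kl,kn,ku,kz,lu,lz,nu,nz,uz
∂2: piv[bgi,bgn,bin,bku,egk,egn,egz,eil,ein,eiu,ekz,enu,euz,gkn,gku,glz,ilz,klu] rk=18  ker:gin,gkz,inu
∂1c = 0
c vs im∂2: residual ≠ 0 ⇒ not boundary

cycle:yes boundary:no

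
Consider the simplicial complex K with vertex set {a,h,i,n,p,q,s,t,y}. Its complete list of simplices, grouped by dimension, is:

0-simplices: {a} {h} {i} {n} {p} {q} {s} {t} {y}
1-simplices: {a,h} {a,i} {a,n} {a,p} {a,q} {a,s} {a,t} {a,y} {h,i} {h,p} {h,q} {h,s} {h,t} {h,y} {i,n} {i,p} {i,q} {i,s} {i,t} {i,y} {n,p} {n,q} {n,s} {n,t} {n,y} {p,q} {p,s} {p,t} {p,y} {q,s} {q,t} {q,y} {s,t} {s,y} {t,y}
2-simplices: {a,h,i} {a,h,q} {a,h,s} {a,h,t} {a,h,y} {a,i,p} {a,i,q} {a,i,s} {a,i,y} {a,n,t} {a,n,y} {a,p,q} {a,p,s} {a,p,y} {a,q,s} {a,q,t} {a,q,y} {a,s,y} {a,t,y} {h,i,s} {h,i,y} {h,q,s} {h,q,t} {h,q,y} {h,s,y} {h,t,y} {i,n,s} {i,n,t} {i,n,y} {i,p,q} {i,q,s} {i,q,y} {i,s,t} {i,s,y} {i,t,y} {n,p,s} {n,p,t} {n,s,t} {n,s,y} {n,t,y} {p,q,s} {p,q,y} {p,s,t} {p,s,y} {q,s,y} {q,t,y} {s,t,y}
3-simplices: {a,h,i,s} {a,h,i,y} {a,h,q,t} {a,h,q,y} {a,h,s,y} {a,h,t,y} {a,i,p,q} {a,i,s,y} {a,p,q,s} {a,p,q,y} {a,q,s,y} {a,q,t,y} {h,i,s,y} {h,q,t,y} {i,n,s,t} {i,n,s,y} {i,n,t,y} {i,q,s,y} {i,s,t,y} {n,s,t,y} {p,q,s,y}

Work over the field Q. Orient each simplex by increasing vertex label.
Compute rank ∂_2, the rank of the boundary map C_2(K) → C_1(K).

n_0=9 n_1=35 n_2=47 n_3=21  [Q]
∂1: piv[ah,ai,an,ap,aq,as,at,ay] rk=8  ker:hi,hp,hq,hs,ht,hy,in,ip,iq,is,it,iy,np,nq,ns,nt,ny,pq,ps,pt,py,qs,qt,qy,st,sy,ty
∂2: piv[ahi,ahq,ahs,aht,ahy,aip,aiq,ais,aiy,ant,any,apq,aps,apy,aqs,aqt,aqy,asy,aty,ins,int,iny,ist,nps,npt] rk=25  ker:his,hiy,hqs,hqt,hqy,hsy,hty,ipq,iqs,iqy,isy,ity,nst,nsy,nty,pqs,pqy,pst,psy,qsy,qty,sty
∂3: piv[ahis,ahiy,ahqt,ahqy,ahsy,ahty,aipq,aisy,apqs,apqy,aqsy,aqty,inst,insy,inty,iqsy,isty,pqsy] rk=18  ker:hisy,hqty,nsty
rk∂_2=25

rank∂_2=25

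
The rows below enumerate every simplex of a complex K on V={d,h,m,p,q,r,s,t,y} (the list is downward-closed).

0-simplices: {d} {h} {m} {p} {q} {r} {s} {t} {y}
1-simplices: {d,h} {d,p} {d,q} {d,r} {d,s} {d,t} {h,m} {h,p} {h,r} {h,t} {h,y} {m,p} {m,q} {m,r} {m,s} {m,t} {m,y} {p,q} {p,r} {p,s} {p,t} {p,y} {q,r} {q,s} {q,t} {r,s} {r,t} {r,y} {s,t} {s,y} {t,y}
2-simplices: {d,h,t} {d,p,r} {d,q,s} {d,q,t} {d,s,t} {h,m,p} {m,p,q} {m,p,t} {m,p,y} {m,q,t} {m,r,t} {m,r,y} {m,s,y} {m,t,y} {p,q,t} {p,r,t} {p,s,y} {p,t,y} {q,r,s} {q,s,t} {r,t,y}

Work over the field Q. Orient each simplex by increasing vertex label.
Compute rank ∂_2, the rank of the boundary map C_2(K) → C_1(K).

n_0=9 n_1=31 n_2=21  [Q]
∂1: piv[dh,dp,dq,dr,ds,dt,hm,hy] rk=8  ker:hp,hr,ht,mp,mq,mr,ms,mt,my,pq,pr,ps,pt,py,qr,qs,qt,rs,rt,ry,st,sy,ty
∂2: piv[dht,dpr,dqs,dqt,dst,hmp,mpq,mpt,mpy,mqt,mrt,mry,msy,mty,prt,psy,qrs] rk=17  ker:pqt,pty,qst,rty
rk∂_2=17

rank∂_2=17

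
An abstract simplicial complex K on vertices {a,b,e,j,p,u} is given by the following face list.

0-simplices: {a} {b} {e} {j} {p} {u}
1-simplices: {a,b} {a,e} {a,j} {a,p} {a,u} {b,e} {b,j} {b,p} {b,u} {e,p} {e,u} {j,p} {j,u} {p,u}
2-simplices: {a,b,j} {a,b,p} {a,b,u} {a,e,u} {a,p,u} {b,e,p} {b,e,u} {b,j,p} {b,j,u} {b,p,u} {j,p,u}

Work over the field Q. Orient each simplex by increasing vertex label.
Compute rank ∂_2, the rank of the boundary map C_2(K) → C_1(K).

rank∂_2=9

n_0=6 n_1=14 n_2=11  [Q]
∂1: piv[ab,ae,aj,ap,au] rk=5  ker:be,bj,bp,bu,ep,eu,jp,ju,pu
∂2: piv[abj,abp,abu,aeu,apu,bep,beu,bjp,bju] rk=9  ker:bpu,jpu
rk∂_2=9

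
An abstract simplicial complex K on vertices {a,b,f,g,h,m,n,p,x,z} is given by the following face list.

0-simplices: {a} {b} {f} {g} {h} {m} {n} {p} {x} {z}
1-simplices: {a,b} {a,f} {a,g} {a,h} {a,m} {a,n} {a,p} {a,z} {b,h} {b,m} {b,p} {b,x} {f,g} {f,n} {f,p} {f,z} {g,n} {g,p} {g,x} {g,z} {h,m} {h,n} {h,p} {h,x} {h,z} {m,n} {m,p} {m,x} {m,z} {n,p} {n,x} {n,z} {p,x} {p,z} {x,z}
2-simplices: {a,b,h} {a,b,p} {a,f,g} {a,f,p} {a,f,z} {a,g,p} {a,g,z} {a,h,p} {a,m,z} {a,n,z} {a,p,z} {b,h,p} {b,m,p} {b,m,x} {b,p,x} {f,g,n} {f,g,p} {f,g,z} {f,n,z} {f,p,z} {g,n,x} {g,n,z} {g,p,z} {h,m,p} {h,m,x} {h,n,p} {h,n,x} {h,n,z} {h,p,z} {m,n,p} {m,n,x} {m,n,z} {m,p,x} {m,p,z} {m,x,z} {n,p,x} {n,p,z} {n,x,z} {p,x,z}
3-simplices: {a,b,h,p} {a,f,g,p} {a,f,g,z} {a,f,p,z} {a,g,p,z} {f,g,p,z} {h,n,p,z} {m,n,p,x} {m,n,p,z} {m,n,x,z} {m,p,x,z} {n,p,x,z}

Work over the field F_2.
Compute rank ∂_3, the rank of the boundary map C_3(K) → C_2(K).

rank∂_3=10

n_0=10 n_1=35 n_2=39 n_3=12  [Z2]
∂1: piv[ab,af,ag,ah,am,an,ap,az,bx] rk=9  ker:bh,bm,bp,fg,fn,fp,fz,gn,gp,gx,gz,hm,hn,hp,hx,hz,mn,mp,mx,mz,np,nx,nz,px,pz,xz
∂2: piv[abh,abp,afg,afp,afz,agp,agz,ahp,amz,anz,apz,bmp,bmx,bpx,fgn,fnz,gnx,hmp,hmx,hnp,hnx,hnz,hpz,mnp,mnz,mxz] rk=26  ker:bhp,fgp,fgz,fpz,gnz,gpz,mnx,mpx,mpz,npx,npz,nxz,pxz
∂3: piv[abhp,afgp,afgz,afpz,agpz,hnpz,mnpx,mnpz,mnxz,mpxz] rk=10  ker:fgpz,npxz
rk∂_3=10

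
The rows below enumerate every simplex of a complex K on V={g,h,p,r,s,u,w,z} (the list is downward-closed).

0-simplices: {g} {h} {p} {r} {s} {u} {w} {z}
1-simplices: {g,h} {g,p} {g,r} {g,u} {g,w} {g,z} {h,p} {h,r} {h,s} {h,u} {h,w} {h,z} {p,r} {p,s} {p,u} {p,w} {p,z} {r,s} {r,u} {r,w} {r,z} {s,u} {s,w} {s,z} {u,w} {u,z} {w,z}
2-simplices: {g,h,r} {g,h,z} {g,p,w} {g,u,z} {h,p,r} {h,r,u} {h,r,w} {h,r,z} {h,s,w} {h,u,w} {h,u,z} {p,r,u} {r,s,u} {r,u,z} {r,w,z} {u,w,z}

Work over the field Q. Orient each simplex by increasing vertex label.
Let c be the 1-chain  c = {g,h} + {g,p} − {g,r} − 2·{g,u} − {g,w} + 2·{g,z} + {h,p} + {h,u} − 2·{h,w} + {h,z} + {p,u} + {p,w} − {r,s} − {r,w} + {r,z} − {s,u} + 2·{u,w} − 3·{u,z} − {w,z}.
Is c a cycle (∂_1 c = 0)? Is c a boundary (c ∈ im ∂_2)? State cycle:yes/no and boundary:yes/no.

n_0=8 n_1=27 n_2=16  [Q]
∂1: piv[gh,gp,gr,gu,gw,gz,hs] rk=7  ker:hp,hr,hu,hw,hz,pr,ps,pu,pw,pz,rs,ru,rw,rz,su,sw,sz,uw,uz,wz
∂2: piv[ghr,ghz,gpw,guz,hpr,hru,hrw,hrz,hsw,huw,huz,pru,rsu,rwz] rk=14  ker:ruz,uwz
∂1c = 0
c vs im∂2: reduces to 0 ⇒ boundary

cycle:yes boundary:yes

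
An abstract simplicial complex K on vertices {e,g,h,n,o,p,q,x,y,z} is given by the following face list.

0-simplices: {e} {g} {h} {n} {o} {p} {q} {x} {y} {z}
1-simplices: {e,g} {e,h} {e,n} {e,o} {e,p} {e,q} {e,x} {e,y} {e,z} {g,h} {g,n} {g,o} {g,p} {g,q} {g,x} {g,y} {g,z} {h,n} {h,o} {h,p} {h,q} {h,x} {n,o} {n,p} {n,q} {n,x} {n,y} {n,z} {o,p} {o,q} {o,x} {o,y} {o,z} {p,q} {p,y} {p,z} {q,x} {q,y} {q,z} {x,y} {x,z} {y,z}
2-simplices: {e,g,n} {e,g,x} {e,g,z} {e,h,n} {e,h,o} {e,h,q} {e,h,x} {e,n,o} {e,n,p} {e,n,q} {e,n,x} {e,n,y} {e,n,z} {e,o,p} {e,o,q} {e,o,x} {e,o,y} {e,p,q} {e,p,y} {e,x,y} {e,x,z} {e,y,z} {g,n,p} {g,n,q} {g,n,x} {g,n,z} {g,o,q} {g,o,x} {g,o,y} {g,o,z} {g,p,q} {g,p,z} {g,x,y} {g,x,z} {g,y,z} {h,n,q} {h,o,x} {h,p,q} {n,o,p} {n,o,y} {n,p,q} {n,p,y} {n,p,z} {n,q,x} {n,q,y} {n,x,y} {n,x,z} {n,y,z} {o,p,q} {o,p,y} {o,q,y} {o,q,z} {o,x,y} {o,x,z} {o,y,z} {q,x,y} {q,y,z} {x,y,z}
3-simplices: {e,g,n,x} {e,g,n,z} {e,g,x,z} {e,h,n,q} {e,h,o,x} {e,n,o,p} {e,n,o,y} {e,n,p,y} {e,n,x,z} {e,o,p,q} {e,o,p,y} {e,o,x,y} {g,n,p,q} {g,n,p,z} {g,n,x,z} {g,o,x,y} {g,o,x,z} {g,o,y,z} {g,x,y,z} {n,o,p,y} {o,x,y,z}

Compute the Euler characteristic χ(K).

χ(K)=5

n_0=10 n_1=42 n_2=58 n_3=21
χ=+10−42+58−21=5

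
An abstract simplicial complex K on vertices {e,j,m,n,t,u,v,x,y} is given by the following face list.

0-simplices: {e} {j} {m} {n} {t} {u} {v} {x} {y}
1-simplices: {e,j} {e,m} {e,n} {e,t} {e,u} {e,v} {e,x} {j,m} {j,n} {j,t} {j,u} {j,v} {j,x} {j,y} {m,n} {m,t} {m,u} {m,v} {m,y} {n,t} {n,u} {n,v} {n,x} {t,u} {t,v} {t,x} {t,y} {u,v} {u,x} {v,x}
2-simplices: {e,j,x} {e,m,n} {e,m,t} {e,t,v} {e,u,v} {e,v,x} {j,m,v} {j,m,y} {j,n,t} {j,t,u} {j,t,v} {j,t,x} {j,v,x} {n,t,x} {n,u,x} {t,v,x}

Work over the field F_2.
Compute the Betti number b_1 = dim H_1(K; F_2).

n_0=9 n_1=30 n_2=16  [Z2]
∂1: piv[ej,em,en,et,eu,ev,ex,jy] rk=8  ker:jm,jn,jt,ju,jv,jx,mn,mt,mu,mv,my,nt,nu,nv,nx,tu,tv,tx,ty,uv,ux,vx
∂2: piv[ejx,emn,emt,etv,euv,evx,jmv,jmy,jnt,jtu,jtv,jtx,jvx,ntx,nux] rk=15  ker:tvx
b_1=(30−8)−15=7

b_1=7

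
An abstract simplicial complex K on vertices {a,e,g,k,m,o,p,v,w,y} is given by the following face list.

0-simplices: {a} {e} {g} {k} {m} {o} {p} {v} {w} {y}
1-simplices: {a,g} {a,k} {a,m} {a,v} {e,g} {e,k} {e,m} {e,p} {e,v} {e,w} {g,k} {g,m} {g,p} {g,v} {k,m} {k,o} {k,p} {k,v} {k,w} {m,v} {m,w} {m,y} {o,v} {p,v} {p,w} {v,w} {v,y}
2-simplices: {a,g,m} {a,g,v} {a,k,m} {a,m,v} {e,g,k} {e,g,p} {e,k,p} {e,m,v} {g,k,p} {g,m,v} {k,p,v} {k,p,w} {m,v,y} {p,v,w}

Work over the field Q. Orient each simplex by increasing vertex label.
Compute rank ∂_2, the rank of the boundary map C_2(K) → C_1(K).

rank∂_2=12

n_0=10 n_1=27 n_2=14  [Q]
∂1: piv[ag,ak,am,av,eg,ep,ew,ko,my] rk=9  ker:ek,em,ev,gk,gm,gp,gv,km,kp,kv,kw,mv,mw,ov,pv,pw,vw,vy
∂2: piv[agm,agv,akm,amv,egk,egp,ekp,emv,kpv,kpw,mvy,pvw] rk=12  ker:gkp,gmv
rk∂_2=12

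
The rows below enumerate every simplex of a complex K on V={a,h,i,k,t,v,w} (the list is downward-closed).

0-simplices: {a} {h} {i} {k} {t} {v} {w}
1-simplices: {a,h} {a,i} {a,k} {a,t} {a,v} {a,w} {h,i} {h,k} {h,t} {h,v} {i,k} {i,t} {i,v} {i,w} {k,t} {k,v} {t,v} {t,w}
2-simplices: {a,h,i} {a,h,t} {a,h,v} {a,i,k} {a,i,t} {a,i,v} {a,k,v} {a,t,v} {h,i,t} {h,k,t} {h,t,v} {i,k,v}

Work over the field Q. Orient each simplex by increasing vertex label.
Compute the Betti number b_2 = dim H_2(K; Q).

n_0=7 n_1=18 n_2=12  [Q]
∂1: piv[ah,ai,ak,at,av,aw] rk=6  ker:hi,hk,ht,hv,ik,it,iv,iw,kt,kv,tv,tw
∂2: piv[ahi,aht,ahv,aik,ait,aiv,akv,atv,hkt] rk=9  ker:hit,htv,ikv
b_2=(12−9)−0=3

b_2=3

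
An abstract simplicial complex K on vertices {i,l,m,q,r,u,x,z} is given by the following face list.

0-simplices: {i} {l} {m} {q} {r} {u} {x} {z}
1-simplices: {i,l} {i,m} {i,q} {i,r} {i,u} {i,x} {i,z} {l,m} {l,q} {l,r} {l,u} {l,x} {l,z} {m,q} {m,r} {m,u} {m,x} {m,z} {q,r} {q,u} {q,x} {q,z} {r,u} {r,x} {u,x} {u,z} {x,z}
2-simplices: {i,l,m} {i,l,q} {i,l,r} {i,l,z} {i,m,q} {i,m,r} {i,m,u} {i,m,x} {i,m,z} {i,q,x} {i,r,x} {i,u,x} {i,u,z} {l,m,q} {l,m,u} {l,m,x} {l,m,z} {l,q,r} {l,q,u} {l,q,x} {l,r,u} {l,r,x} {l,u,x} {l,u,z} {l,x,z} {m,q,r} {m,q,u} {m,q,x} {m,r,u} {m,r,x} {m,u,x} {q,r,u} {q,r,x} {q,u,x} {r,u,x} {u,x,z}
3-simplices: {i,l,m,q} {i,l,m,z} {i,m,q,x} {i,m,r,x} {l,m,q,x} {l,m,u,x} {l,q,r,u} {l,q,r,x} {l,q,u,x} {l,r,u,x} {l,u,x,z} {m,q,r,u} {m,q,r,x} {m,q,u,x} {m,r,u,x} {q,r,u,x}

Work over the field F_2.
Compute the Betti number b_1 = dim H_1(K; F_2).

n_0=8 n_1=27 n_2=36 n_3=16  [Z2]
∂1: piv[il,im,iq,ir,iu,ix,iz] rk=7  ker:lm,lq,lr,lu,lx,lz,mq,mr,mu,mx,mz,qr,qu,qx,qz,ru,rx,ux,uz,xz
∂2: piv[ilm,ilq,ilr,ilz,imq,imr,imu,imx,imz,iqx,irx,iux,iuz,lmu,lmx,lqr,lqu,lru,lxz] rk=19  ker:lmq,lmz,lqx,lrx,lux,luz,mqr,mqu,mqx,mru,mrx,mux,qru,qrx,qux,rux,uxz
∂3: piv[ilmq,ilmz,imqx,imrx,lmqx,lmux,lqru,lqrx,lqux,lrux,luxz,mqru,mqrx,mqux] rk=14  ker:mrux,qrux
b_1=(27−7)−19=1

b_1=1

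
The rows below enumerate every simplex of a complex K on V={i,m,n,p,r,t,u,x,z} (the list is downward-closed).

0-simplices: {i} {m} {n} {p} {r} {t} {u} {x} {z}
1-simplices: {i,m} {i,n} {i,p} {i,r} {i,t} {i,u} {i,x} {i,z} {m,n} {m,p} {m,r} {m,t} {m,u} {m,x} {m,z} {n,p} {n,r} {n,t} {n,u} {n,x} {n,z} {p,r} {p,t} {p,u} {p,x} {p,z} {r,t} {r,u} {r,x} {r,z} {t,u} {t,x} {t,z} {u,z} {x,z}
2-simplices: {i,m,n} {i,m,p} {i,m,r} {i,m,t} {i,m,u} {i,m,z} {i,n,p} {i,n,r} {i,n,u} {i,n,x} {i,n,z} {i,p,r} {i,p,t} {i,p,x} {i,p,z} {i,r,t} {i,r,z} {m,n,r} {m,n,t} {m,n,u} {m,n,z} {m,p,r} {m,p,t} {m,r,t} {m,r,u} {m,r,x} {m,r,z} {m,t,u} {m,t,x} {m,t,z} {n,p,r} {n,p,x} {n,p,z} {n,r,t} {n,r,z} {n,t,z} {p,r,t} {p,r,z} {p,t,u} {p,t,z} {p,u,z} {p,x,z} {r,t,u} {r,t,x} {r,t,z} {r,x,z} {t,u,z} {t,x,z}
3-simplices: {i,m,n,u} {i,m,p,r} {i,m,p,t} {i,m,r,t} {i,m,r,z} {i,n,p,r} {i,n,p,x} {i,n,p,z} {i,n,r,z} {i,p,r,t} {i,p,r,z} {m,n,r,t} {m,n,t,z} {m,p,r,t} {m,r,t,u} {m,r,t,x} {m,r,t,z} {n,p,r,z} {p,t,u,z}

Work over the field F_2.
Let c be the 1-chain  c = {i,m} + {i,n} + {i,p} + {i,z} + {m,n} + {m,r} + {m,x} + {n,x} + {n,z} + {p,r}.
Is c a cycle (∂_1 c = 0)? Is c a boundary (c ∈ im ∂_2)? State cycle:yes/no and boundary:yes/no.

cycle:yes boundary:yes

n_0=9 n_1=35 n_2=48 n_3=19  [Z2]
∂1: piv[im,in,ip,ir,it,iu,ix,iz] rk=8  ker:mn,mp,mr,mt,mu,mx,mz,np,nr,nt,nu,nx,nz,pr,pt,pu,px,pz,rt,ru,rx,rz,tu,tx,tz,uz,xz
∂2: piv[imn,imp,imr,imt,imu,imz,inp,inr,inu,inx,inz,ipr,ipt,ipx,ipz,irt,irz,mnt,mru,mrx,mtu,mtx,mtz,ptu,puz,pxz,rxz] rk=27  ker:mnr,mnu,mnz,mpr,mpt,mrt,mrz,npr,npx,npz,nrt,nrz,ntz,prt,prz,ptz,rtu,rtx,rtz,tuz,txz
∂3: piv[imnu,impr,impt,imrt,imrz,inpr,inpx,inpz,inrz,iprt,iprz,mnrt,mntz,mrtu,mrtx,mrtz,ptuz] rk=17  ker:mprt,nprz
∂1c = 0
c vs im∂2: reduces to 0 ⇒ boundary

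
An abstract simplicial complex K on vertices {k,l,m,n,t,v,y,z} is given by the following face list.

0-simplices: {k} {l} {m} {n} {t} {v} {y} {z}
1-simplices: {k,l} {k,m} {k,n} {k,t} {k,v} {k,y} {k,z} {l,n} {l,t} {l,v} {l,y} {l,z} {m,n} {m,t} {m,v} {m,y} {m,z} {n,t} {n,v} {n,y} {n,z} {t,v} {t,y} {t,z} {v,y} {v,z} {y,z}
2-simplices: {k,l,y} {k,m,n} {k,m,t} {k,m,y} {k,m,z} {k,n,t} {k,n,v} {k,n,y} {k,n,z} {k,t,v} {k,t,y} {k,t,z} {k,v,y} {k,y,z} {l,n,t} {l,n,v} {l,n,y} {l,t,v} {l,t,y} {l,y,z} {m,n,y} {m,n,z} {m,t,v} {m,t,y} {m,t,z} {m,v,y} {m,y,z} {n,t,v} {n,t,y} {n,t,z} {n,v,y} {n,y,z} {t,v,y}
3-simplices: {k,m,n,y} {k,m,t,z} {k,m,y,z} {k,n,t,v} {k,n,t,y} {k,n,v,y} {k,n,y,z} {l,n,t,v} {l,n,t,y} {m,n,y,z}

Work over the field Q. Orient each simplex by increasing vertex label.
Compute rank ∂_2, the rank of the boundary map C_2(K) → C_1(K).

rank∂_2=19

n_0=8 n_1=27 n_2=33 n_3=10  [Q]
∂1: piv[kl,km,kn,kt,kv,ky,kz] rk=7  ker:ln,lt,lv,ly,lz,mn,mt,mv,my,mz,nt,nv,ny,nz,tv,ty,tz,vy,vz,yz
∂2: piv[kly,kmn,kmt,kmy,kmz,knt,knv,kny,knz,ktv,kty,ktz,kvy,kyz,lnt,lnv,lny,lyz,mtv] rk=19  ker:ltv,lty,mny,mnz,mty,mtz,mvy,myz,ntv,nty,ntz,nvy,nyz,tvy
∂3: piv[kmny,kmtz,kmyz,kntv,knty,knvy,knyz,lntv,lnty,mnyz] rk=10
rk∂_2=19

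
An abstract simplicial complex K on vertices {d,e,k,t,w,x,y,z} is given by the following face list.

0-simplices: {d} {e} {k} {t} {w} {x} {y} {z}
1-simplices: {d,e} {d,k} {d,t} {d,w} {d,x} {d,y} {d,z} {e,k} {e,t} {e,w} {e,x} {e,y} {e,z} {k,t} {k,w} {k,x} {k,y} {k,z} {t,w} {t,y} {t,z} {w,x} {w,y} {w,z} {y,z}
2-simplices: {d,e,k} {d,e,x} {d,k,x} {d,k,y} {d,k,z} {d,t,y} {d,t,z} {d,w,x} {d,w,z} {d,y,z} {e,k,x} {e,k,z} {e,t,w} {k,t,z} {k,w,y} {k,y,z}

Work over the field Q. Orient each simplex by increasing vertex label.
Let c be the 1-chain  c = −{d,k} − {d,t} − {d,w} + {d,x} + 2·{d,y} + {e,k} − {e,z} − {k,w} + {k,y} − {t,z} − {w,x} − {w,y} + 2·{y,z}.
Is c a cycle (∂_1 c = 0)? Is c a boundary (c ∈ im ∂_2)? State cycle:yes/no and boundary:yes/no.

n_0=8 n_1=25 n_2=16  [Q]
∂1: piv[de,dk,dt,dw,dx,dy,dz] rk=7  ker:ek,et,ew,ex,ey,ez,kt,kw,kx,ky,kz,tw,ty,tz,wx,wy,wz,yz
∂2: piv[dek,dex,dkx,dky,dkz,dty,dtz,dwx,dwz,dyz,ekz,etw,ktz,kwy] rk=14  ker:ekx,kyz
∂1c = 0
c vs im∂2: reduces to 0 ⇒ boundary

cycle:yes boundary:yes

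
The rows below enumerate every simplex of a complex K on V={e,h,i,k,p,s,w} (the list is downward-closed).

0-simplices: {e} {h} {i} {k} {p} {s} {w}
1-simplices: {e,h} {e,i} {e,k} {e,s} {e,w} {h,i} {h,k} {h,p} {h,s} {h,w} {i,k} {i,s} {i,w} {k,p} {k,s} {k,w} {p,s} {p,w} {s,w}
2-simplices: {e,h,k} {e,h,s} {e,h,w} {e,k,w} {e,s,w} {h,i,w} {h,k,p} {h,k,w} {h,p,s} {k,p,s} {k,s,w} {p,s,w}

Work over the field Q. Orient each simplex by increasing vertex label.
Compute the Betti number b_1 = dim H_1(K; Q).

n_0=7 n_1=19 n_2=12  [Q]
∂1: piv[eh,ei,ek,es,ew,hp] rk=6  ker:hi,hk,hs,hw,ik,is,iw,kp,ks,kw,ps,pw,sw
∂2: piv[ehk,ehs,ehw,ekw,esw,hiw,hkp,hps,kps,psw] rk=10  ker:hkw,ksw
b_1=(19−6)−10=3

b_1=3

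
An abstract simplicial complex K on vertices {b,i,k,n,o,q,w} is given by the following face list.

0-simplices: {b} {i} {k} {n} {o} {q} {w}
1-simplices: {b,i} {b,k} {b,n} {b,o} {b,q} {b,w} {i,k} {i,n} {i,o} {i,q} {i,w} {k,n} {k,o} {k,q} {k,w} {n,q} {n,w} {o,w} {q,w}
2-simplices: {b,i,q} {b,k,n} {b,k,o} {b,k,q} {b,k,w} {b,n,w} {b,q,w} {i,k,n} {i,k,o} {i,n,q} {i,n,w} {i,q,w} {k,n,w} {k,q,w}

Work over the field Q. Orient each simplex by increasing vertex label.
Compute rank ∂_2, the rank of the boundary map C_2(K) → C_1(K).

n_0=7 n_1=19 n_2=14  [Q]
∂1: piv[bi,bk,bn,bo,bq,bw] rk=6  ker:ik,in,io,iq,iw,kn,ko,kq,kw,nq,nw,ow,qw
∂2: piv[biq,bkn,bko,bkq,bkw,bnw,bqw,ikn,iko,inq,inw,iqw] rk=12  ker:knw,kqw
rk∂_2=12

rank∂_2=12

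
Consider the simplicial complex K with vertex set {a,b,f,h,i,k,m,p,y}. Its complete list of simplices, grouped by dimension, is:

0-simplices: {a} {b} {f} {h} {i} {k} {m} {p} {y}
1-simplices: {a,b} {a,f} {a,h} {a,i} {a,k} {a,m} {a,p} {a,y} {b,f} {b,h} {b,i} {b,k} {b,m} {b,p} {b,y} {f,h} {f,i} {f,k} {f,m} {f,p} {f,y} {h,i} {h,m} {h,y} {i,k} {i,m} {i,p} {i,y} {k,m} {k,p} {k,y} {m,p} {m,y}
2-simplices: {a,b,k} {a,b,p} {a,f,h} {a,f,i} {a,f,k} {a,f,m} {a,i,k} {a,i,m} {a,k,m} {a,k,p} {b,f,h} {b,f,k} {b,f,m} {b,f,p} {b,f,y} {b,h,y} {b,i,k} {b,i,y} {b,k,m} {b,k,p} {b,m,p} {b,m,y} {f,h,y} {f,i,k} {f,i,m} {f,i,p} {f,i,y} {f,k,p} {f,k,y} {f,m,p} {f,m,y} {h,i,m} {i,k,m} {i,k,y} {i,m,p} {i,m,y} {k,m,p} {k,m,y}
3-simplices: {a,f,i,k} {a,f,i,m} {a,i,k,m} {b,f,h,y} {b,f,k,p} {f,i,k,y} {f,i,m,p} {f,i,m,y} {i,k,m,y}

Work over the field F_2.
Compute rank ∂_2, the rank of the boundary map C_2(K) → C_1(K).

rank∂_2=23

n_0=9 n_1=33 n_2=38 n_3=9  [Z2]
∂1: piv[ab,af,ah,ai,ak,am,ap,ay] rk=8  ker:bf,bh,bi,bk,bm,bp,by,fh,fi,fk,fm,fp,fy,hi,hm,hy,ik,im,ip,iy,km,kp,ky,mp,my
∂2: piv[abk,abp,afh,afi,afk,afm,aik,aim,akm,akp,bfh,bfk,bfm,bfp,bfy,bhy,bik,biy,bmp,bmy,fip,fky,him] rk=23  ker:bkm,bkp,fhy,fik,fim,fiy,fkp,fmp,fmy,ikm,iky,imp,imy,kmp,kmy
∂3: piv[afik,afim,aikm,bfhy,bfkp,fiky,fimp,fimy,ikmy] rk=9
rk∂_2=23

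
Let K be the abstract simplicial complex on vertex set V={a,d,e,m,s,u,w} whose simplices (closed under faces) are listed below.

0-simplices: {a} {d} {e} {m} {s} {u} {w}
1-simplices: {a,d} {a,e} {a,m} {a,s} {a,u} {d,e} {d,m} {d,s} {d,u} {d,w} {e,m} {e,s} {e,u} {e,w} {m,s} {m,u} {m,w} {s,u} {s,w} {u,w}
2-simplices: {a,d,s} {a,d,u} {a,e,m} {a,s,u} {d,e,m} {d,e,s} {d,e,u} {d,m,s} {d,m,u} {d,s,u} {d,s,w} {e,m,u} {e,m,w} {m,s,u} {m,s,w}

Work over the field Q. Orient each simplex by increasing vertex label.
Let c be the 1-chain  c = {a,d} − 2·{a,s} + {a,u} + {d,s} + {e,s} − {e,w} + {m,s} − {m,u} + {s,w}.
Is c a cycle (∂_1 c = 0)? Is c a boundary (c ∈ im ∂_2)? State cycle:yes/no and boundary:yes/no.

cycle:yes boundary:yes

n_0=7 n_1=20 n_2=15  [Q]
∂1: piv[ad,ae,am,as,au,dw] rk=6  ker:de,dm,ds,du,em,es,eu,ew,ms,mu,mw,su,sw,uw
∂2: piv[ads,adu,aem,asu,dem,des,deu,dms,dmu,dsw,emw,msw] rk=12  ker:dsu,emu,msu
∂1c = 0
c vs im∂2: reduces to 0 ⇒ boundary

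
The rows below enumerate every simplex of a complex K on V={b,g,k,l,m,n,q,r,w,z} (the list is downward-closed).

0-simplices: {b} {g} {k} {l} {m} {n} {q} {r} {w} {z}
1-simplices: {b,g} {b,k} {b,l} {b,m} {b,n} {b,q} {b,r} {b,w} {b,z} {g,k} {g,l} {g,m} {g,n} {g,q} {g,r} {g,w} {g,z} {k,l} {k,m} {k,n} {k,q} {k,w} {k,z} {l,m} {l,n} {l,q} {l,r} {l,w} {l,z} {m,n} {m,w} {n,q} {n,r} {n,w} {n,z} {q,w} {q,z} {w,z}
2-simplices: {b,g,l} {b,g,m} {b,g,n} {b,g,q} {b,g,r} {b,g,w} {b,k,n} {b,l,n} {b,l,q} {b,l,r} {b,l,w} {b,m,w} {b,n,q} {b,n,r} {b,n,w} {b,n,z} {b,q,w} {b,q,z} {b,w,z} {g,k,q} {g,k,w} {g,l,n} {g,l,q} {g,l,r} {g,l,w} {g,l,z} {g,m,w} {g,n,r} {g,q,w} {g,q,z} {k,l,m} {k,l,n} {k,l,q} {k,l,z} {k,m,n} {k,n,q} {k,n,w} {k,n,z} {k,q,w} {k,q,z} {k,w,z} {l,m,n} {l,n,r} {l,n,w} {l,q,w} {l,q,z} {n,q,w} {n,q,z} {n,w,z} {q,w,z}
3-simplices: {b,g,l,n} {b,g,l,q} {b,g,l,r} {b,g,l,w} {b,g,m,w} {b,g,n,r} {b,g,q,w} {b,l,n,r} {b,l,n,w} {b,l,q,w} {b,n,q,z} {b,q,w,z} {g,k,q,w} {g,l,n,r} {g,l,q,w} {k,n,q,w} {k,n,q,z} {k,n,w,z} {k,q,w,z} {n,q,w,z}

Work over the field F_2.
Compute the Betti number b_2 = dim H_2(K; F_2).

n_0=10 n_1=38 n_2=50 n_3=20  [Z2]
∂1: piv[bg,bk,bl,bm,bn,bq,br,bw,bz] rk=9  ker:gk,gl,gm,gn,gq,gr,gw,gz,kl,km,kn,kq,kw,kz,lm,ln,lq,lr,lw,lz,mn,mw,nq,nr,nw,nz,qw,qz,wz
∂2: piv[bgl,bgm,bgn,bgq,bgr,bgw,bkn,bln,blq,blr,blw,bmw,bnq,bnr,bnw,bnz,bqw,bqz,bwz,gkq,gkw,glz,gqz,klm,kln,klq,klz,kmn] rk=28  ker:gln,glq,glr,glw,gmw,gnr,gqw,knq,knw,knz,kqw,kqz,kwz,lmn,lnr,lnw,lqw,lqz,nqw,nqz,nwz,qwz
∂3: piv[bgln,bglq,bglr,bglw,bgmw,bgnr,bgqw,blnr,blnw,blqw,bnqz,bqwz,gkqw,knqw,knqz,knwz,kqwz] rk=17  ker:glnr,glqw,nqwz
b_2=(50−28)−17=5

b_2=5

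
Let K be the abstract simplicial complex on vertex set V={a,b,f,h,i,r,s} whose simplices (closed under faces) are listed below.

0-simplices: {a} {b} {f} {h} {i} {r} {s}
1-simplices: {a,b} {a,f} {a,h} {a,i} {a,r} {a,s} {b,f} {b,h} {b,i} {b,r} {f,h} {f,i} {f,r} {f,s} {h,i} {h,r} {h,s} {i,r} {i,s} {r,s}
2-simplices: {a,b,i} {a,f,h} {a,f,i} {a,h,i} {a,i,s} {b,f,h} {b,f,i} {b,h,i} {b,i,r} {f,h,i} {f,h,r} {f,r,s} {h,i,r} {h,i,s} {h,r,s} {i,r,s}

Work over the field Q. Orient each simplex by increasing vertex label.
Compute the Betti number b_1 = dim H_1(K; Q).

n_0=7 n_1=20 n_2=16  [Q]
∂1: piv[ab,af,ah,ai,ar,as] rk=6  ker:bf,bh,bi,br,fh,fi,fr,fs,hi,hr,hs,ir,is,rs
∂2: piv[abi,afh,afi,ahi,ais,bfh,bfi,bir,fhr,frs,hir,his,hrs] rk=13  ker:bhi,fhi,irs
b_1=(20−6)−13=1

b_1=1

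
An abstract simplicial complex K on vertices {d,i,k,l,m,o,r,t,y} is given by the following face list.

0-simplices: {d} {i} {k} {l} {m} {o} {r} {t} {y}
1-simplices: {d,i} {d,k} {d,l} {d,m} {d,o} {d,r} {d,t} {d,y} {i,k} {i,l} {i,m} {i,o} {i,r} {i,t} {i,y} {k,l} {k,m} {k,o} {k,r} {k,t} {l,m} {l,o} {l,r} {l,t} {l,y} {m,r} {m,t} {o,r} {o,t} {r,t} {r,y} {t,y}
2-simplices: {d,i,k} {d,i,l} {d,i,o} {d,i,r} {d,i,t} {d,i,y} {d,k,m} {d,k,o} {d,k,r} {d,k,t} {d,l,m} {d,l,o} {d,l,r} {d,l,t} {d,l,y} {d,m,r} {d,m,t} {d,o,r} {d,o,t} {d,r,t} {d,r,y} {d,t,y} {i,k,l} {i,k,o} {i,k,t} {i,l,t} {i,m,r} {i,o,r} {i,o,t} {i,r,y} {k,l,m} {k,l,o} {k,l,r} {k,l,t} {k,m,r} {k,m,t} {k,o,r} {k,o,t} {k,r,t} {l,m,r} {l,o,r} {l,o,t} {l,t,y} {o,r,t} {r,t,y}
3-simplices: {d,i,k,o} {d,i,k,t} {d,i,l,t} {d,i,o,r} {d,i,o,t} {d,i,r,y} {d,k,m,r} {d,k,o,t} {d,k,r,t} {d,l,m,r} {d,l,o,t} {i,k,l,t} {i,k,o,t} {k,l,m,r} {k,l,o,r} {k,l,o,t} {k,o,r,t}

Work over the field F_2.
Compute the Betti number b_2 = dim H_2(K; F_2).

n_0=9 n_1=32 n_2=45 n_3=17  [Z2]
∂1: piv[di,dk,dl,dm,do,dr,dt,dy] rk=8  ker:ik,il,im,io,ir,it,iy,kl,km,ko,kr,kt,lm,lo,lr,lt,ly,mr,mt,or,ot,rt,ry,ty
∂2: piv[dik,dil,dio,dir,dit,diy,dkm,dko,dkr,dkt,dlm,dlo,dlr,dlt,dly,dmr,dmt,dor,dot,drt,dry,dty,ikl,imr] rk=24  ker:iko,ikt,ilt,ior,iot,iry,klm,klo,klr,klt,kmr,kmt,kor,kot,krt,lmr,lor,lot,lty,ort,rty
∂3: piv[diko,dikt,dilt,dior,diot,diry,dkmr,dkot,dkrt,dlmr,dlot,iklt,klmr,klor,klot,kort] rk=16  ker:ikot
b_2=(45−24)−16=5

b_2=5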